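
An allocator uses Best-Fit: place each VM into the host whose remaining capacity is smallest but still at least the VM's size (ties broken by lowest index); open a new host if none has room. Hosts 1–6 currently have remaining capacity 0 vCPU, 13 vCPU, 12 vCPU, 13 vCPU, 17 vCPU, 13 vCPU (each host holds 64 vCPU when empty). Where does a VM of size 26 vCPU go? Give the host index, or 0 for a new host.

0

No host has ≥ 26 vCPU free, so a new host is opened.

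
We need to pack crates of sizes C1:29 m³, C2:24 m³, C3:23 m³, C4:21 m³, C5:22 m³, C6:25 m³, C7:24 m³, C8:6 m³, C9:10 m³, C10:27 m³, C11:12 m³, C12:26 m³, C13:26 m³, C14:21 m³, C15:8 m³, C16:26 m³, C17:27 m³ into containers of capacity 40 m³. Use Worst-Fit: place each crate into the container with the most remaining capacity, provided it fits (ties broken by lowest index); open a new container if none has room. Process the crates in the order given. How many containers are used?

container 1: place C1 (29 m³), 11 m³ left
container 2: place C2 (24 m³), 16 m³ left
container 3: place C3 (23 m³), 17 m³ left
container 4: place C4 (21 m³), 19 m³ left
container 5: place C5 (22 m³), 18 m³ left
container 6: place C6 (25 m³), 15 m³ left
container 7: place C7 (24 m³), 16 m³ left
container 4: place C8 (6 m³), 13 m³ left
container 5: place C9 (10 m³), 8 m³ left
container 8: place C10 (27 m³), 13 m³ left
container 3: place C11 (12 m³), 5 m³ left
container 9: place C12 (26 m³), 14 m³ left
container 10: place C13 (26 m³), 14 m³ left
container 11: place C14 (21 m³), 19 m³ left
container 11: place C15 (8 m³), 11 m³ left
container 12: place C16 (26 m³), 14 m³ left
container 13: place C17 (27 m³), 13 m³ left
Final containers: [29] [24] [23,12] [21,6] [22,10] [25] [24] [27] [26] [26] [21,8] [26] [27].

13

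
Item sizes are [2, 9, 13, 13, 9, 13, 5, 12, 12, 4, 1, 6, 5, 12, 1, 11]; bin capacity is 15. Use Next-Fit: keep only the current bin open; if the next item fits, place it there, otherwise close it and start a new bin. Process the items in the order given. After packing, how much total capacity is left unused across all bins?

Put 2 in bin 1; 13 remain.
Put 9 in bin 1; 4 remain.
Put 13 in bin 2; 2 remain.
Put 13 in bin 3; 2 remain.
Put 9 in bin 4; 6 remain.
Put 13 in bin 5; 2 remain.
Put 5 in bin 6; 10 remain.
Put 12 in bin 7; 3 remain.
Put 12 in bin 8; 3 remain.
Put 4 in bin 9; 11 remain.
Put 1 in bin 9; 10 remain.
Put 6 in bin 9; 4 remain.
Put 5 in bin 10; 10 remain.
Put 12 in bin 11; 3 remain.
Put 1 in bin 11; 2 remain.
Put 11 in bin 12; 4 remain.
12 bins × 15 = 180; used 128; unused 52.

52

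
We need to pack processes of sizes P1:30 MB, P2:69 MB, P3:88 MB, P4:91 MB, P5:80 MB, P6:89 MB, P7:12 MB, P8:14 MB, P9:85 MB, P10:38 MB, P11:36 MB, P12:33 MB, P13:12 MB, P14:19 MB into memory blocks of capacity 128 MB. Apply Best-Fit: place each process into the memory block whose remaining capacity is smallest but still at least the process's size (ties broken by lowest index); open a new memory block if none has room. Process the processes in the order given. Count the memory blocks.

6

P1 (30 MB) → memory block 1 (remaining 98 MB)
P2 (69 MB) → memory block 1 (remaining 29 MB)
P3 (88 MB) → memory block 2 (remaining 40 MB)
P4 (91 MB) → memory block 3 (remaining 37 MB)
P5 (80 MB) → memory block 4 (remaining 48 MB)
P6 (89 MB) → memory block 5 (remaining 39 MB)
P7 (12 MB) → memory block 1 (remaining 17 MB)
P8 (14 MB) → memory block 1 (remaining 3 MB)
P9 (85 MB) → memory block 6 (remaining 43 MB)
P10 (38 MB) → memory block 5 (remaining 1 MB)
P11 (36 MB) → memory block 3 (remaining 1 MB)
P12 (33 MB) → memory block 2 (remaining 7 MB)
P13 (12 MB) → memory block 6 (remaining 31 MB)
P14 (19 MB) → memory block 6 (remaining 12 MB)
Final memory blocks: [30,69,12,14] [88,33] [91,36] [80] [89,38] [85,12,19].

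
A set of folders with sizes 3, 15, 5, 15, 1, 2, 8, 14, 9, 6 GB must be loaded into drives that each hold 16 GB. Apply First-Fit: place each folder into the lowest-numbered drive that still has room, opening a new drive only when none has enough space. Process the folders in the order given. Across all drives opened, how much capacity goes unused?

3 GB → drive 1 (remaining 13 GB)
15 GB → drive 2 (remaining 1 GB)
5 GB → drive 1 (remaining 8 GB)
15 GB → drive 3 (remaining 1 GB)
1 GB → drive 1 (remaining 7 GB)
2 GB → drive 1 (remaining 5 GB)
8 GB → drive 4 (remaining 8 GB)
14 GB → drive 5 (remaining 2 GB)
9 GB → drive 6 (remaining 7 GB)
6 GB → drive 4 (remaining 2 GB)
6 drives × 16 GB = 96 GB; used 78 GB; unused 18 GB.

18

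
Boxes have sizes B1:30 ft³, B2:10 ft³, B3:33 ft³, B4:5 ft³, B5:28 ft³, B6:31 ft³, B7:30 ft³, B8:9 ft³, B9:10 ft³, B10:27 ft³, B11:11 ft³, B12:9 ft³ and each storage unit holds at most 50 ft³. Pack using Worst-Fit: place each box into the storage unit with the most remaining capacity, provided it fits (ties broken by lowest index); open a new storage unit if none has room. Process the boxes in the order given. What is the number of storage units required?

6 storage units

B1 (30 ft³) → storage unit 1 (remaining 20 ft³)
B2 (10 ft³) → storage unit 1 (remaining 10 ft³)
B3 (33 ft³) → storage unit 2 (remaining 17 ft³)
B4 (5 ft³) → storage unit 2 (remaining 12 ft³)
B5 (28 ft³) → storage unit 3 (remaining 22 ft³)
B6 (31 ft³) → storage unit 4 (remaining 19 ft³)
B7 (30 ft³) → storage unit 5 (remaining 20 ft³)
B8 (9 ft³) → storage unit 3 (remaining 13 ft³)
B9 (10 ft³) → storage unit 5 (remaining 10 ft³)
B10 (27 ft³) → storage unit 6 (remaining 23 ft³)
B11 (11 ft³) → storage unit 6 (remaining 12 ft³)
B12 (9 ft³) → storage unit 4 (remaining 10 ft³)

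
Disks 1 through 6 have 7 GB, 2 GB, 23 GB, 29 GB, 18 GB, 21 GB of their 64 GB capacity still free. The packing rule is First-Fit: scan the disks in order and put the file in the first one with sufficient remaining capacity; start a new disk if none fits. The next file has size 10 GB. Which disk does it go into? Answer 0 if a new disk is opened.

Disks with room: disk 3 (23 GB), disk 4 (29 GB), disk 5 (18 GB), disk 6 (21 GB).
The first with room is disk 3.

3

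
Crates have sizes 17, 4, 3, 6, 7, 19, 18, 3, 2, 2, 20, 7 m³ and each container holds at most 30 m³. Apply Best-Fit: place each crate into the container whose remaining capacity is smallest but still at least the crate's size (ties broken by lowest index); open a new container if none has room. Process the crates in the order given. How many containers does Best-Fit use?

Put 17 m³ in container 1; 13 m³ remain.
Put 4 m³ in container 1; 9 m³ remain.
Put 3 m³ in container 1; 6 m³ remain.
Put 6 m³ in container 1; 0 m³ remain.
Put 7 m³ in container 2; 23 m³ remain.
Put 19 m³ in container 2; 4 m³ remain.
Put 18 m³ in container 3; 12 m³ remain.
Put 3 m³ in container 2; 1 m³ remain.
Put 2 m³ in container 3; 10 m³ remain.
Put 2 m³ in container 3; 8 m³ remain.
Put 20 m³ in container 4; 10 m³ remain.
Put 7 m³ in container 3; 1 m³ remain.
Final containers: [17,4,3,6] [7,19,3] [18,2,2,7] [20].

4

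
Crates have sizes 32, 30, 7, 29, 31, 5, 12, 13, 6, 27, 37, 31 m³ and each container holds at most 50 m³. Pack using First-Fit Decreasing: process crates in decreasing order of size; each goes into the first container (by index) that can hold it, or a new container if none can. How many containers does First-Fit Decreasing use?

7

Sorted descending: 37, 32, 31, 31, 30, 29, 27, 13, 12, 7, 6, 5.
37 m³ → container 1 (remaining 13 m³)
32 m³ → container 2 (remaining 18 m³)
31 m³ → container 3 (remaining 19 m³)
31 m³ → container 4 (remaining 19 m³)
30 m³ → container 5 (remaining 20 m³)
29 m³ → container 6 (remaining 21 m³)
27 m³ → container 7 (remaining 23 m³)
13 m³ → container 1 (remaining 0 m³)
12 m³ → container 2 (remaining 6 m³)
7 m³ → container 3 (remaining 12 m³)
6 m³ → container 2 (remaining 0 m³)
5 m³ → container 3 (remaining 7 m³)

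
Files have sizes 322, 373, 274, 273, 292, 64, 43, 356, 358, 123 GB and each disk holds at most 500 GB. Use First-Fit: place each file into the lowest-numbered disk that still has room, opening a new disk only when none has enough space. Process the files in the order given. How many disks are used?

Put 322 GB in disk 1; 178 GB remain.
Put 373 GB in disk 2; 127 GB remain.
Put 274 GB in disk 3; 226 GB remain.
Put 273 GB in disk 4; 227 GB remain.
Put 292 GB in disk 5; 208 GB remain.
Put 64 GB in disk 1; 114 GB remain.
Put 43 GB in disk 1; 71 GB remain.
Put 356 GB in disk 6; 144 GB remain.
Put 358 GB in disk 7; 142 GB remain.
Put 123 GB in disk 2; 4 GB remain.

7 disks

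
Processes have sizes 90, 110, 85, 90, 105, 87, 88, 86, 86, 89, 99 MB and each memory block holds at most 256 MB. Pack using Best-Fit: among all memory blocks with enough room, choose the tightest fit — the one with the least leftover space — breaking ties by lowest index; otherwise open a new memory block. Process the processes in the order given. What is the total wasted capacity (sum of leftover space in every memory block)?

521

memory block 1: place 90 MB, 166 MB left
memory block 1: place 110 MB, 56 MB left
memory block 2: place 85 MB, 171 MB left
memory block 2: place 90 MB, 81 MB left
memory block 3: place 105 MB, 151 MB left
memory block 3: place 87 MB, 64 MB left
memory block 4: place 88 MB, 168 MB left
memory block 4: place 86 MB, 82 MB left
memory block 5: place 86 MB, 170 MB left
memory block 5: place 89 MB, 81 MB left
memory block 6: place 99 MB, 157 MB left
6 memory blocks × 256 MB = 1536 MB; used 1015 MB; unused 521 MB.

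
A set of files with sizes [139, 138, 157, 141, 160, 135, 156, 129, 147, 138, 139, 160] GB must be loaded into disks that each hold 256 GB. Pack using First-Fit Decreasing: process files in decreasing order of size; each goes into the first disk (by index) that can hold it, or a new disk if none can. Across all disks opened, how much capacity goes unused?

1333

Sorted descending: 160, 160, 157, 156, 147, 141, 139, 139, 138, 138, 135, 129.
disk 1: place 160 GB, 96 GB left
disk 2: place 160 GB, 96 GB left
disk 3: place 157 GB, 99 GB left
disk 4: place 156 GB, 100 GB left
disk 5: place 147 GB, 109 GB left
disk 6: place 141 GB, 115 GB left
disk 7: place 139 GB, 117 GB left
disk 8: place 139 GB, 117 GB left
disk 9: place 138 GB, 118 GB left
disk 10: place 138 GB, 118 GB left
disk 11: place 135 GB, 121 GB left
disk 12: place 129 GB, 127 GB left
12 disks × 256 GB = 3072 GB; used 1739 GB; unused 1333 GB.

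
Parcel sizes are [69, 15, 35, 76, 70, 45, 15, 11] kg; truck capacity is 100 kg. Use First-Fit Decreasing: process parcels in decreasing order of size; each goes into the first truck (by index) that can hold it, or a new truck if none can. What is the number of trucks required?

4 trucks

Sorted descending: 76, 70, 69, 45, 35, 15, 15, 11.
truck 1: place 76 kg, 24 kg left
truck 2: place 70 kg, 30 kg left
truck 3: place 69 kg, 31 kg left
truck 4: place 45 kg, 55 kg left
truck 4: place 35 kg, 20 kg left
truck 1: place 15 kg, 9 kg left
truck 2: place 15 kg, 15 kg left
truck 2: place 11 kg, 4 kg left
Final trucks: [76,15] [70,15,11] [69] [45,35].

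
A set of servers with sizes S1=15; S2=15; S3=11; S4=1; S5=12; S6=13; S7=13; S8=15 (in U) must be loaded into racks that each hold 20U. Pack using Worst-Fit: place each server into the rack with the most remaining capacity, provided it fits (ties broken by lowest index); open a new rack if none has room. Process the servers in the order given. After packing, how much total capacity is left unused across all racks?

rack 1: place S1 (15U), 5U left
rack 2: place S2 (15U), 5U left
rack 3: place S3 (11U), 9U left
rack 3: place S4 (1U), 8U left
rack 4: place S5 (12U), 8U left
rack 5: place S6 (13U), 7U left
rack 6: place S7 (13U), 7U left
rack 7: place S8 (15U), 5U left
7 racks × 20U = 140U; used 95U; unused 45U.

45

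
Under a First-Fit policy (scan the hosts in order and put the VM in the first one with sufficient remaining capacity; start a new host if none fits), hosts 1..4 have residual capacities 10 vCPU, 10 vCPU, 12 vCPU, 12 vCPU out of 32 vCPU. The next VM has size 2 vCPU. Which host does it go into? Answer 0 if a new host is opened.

1

Hosts with room: host 1 (10 vCPU), host 2 (10 vCPU), host 3 (12 vCPU), host 4 (12 vCPU).
The first with room is host 1.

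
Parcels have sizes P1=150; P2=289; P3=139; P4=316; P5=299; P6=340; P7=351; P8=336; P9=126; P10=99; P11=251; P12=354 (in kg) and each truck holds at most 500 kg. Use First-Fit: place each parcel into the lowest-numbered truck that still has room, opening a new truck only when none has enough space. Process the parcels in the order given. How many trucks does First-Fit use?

P1 (150 kg) → truck 1 (remaining 350 kg)
P2 (289 kg) → truck 1 (remaining 61 kg)
P3 (139 kg) → truck 2 (remaining 361 kg)
P4 (316 kg) → truck 2 (remaining 45 kg)
P5 (299 kg) → truck 3 (remaining 201 kg)
P6 (340 kg) → truck 4 (remaining 160 kg)
P7 (351 kg) → truck 5 (remaining 149 kg)
P8 (336 kg) → truck 6 (remaining 164 kg)
P9 (126 kg) → truck 3 (remaining 75 kg)
P10 (99 kg) → truck 4 (remaining 61 kg)
P11 (251 kg) → truck 7 (remaining 249 kg)
P12 (354 kg) → truck 8 (remaining 146 kg)

8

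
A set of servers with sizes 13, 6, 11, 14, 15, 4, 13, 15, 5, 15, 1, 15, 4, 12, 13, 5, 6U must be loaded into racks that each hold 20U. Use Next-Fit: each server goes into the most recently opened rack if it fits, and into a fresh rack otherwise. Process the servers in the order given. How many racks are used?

11

13U → rack 1 (remaining 7U)
6U → rack 1 (remaining 1U)
11U → rack 2 (remaining 9U)
14U → rack 3 (remaining 6U)
15U → rack 4 (remaining 5U)
4U → rack 4 (remaining 1U)
13U → rack 5 (remaining 7U)
15U → rack 6 (remaining 5U)
5U → rack 6 (remaining 0U)
15U → rack 7 (remaining 5U)
1U → rack 7 (remaining 4U)
15U → rack 8 (remaining 5U)
4U → rack 8 (remaining 1U)
12U → rack 9 (remaining 8U)
13U → rack 10 (remaining 7U)
5U → rack 10 (remaining 2U)
6U → rack 11 (remaining 14U)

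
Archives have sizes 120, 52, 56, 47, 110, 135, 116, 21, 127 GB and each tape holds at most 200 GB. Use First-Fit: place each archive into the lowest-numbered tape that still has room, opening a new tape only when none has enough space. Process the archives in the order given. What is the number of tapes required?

120 GB → tape 1 (remaining 80 GB)
52 GB → tape 1 (remaining 28 GB)
56 GB → tape 2 (remaining 144 GB)
47 GB → tape 2 (remaining 97 GB)
110 GB → tape 3 (remaining 90 GB)
135 GB → tape 4 (remaining 65 GB)
116 GB → tape 5 (remaining 84 GB)
21 GB → tape 1 (remaining 7 GB)
127 GB → tape 6 (remaining 73 GB)

6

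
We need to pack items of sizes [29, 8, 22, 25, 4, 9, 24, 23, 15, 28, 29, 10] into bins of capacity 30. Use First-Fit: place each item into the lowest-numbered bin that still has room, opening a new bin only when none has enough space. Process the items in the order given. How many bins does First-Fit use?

9 bins

bin 1: place 29, 1 left
bin 2: place 8, 22 left
bin 2: place 22, 0 left
bin 3: place 25, 5 left
bin 3: place 4, 1 left
bin 4: place 9, 21 left
bin 5: place 24, 6 left
bin 6: place 23, 7 left
bin 4: place 15, 6 left
bin 7: place 28, 2 left
bin 8: place 29, 1 left
bin 9: place 10, 20 left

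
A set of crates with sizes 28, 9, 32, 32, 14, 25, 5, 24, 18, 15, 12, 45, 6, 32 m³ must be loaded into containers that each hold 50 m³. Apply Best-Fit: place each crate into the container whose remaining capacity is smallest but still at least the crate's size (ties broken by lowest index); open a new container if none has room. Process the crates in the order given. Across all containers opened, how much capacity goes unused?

28 m³ → container 1 (remaining 22 m³)
9 m³ → container 1 (remaining 13 m³)
32 m³ → container 2 (remaining 18 m³)
32 m³ → container 3 (remaining 18 m³)
14 m³ → container 2 (remaining 4 m³)
25 m³ → container 4 (remaining 25 m³)
5 m³ → container 1 (remaining 8 m³)
24 m³ → container 4 (remaining 1 m³)
18 m³ → container 3 (remaining 0 m³)
15 m³ → container 5 (remaining 35 m³)
12 m³ → container 5 (remaining 23 m³)
45 m³ → container 6 (remaining 5 m³)
6 m³ → container 1 (remaining 2 m³)
32 m³ → container 7 (remaining 18 m³)
7 containers × 50 m³ = 350 m³; used 297 m³; unused 53 m³.

53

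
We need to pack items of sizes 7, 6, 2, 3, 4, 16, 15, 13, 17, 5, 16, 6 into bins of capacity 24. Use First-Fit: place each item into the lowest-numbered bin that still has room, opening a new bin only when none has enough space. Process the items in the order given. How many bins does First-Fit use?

6 bins

Put 7 in bin 1; 17 remain.
Put 6 in bin 1; 11 remain.
Put 2 in bin 1; 9 remain.
Put 3 in bin 1; 6 remain.
Put 4 in bin 1; 2 remain.
Put 16 in bin 2; 8 remain.
Put 15 in bin 3; 9 remain.
Put 13 in bin 4; 11 remain.
Put 17 in bin 5; 7 remain.
Put 5 in bin 2; 3 remain.
Put 16 in bin 6; 8 remain.
Put 6 in bin 3; 3 remain.
Final bins: [7,6,2,3,4] [16,5] [15,6] [13] [17] [16].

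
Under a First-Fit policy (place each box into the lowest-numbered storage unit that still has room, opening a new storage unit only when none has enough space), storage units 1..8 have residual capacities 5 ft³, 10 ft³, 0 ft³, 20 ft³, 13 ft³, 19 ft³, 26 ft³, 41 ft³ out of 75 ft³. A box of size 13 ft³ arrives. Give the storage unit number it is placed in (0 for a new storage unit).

Storage units with room: storage unit 4 (20 ft³), storage unit 5 (13 ft³), storage unit 6 (19 ft³), storage unit 7 (26 ft³), storage unit 8 (41 ft³).
The first with room is storage unit 4.

4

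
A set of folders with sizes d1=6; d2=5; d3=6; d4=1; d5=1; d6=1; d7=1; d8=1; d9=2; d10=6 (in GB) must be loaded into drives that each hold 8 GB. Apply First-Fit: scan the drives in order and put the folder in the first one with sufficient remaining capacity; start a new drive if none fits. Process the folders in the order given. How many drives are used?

4

drive 1: place d1 (6 GB), 2 GB left
drive 2: place d2 (5 GB), 3 GB left
drive 3: place d3 (6 GB), 2 GB left
drive 1: place d4 (1 GB), 1 GB left
drive 1: place d5 (1 GB), 0 GB left
drive 2: place d6 (1 GB), 2 GB left
drive 2: place d7 (1 GB), 1 GB left
drive 2: place d8 (1 GB), 0 GB left
drive 3: place d9 (2 GB), 0 GB left
drive 4: place d10 (6 GB), 2 GB left
Final drives: [6,1,1] [5,1,1,1] [6,2] [6].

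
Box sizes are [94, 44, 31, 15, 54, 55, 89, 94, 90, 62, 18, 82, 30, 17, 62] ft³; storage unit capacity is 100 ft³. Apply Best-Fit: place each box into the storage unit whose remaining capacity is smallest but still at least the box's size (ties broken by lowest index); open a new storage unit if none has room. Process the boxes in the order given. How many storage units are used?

storage unit 1: place 94 ft³, 6 ft³ left
storage unit 2: place 44 ft³, 56 ft³ left
storage unit 2: place 31 ft³, 25 ft³ left
storage unit 2: place 15 ft³, 10 ft³ left
storage unit 3: place 54 ft³, 46 ft³ left
storage unit 4: place 55 ft³, 45 ft³ left
storage unit 5: place 89 ft³, 11 ft³ left
storage unit 6: place 94 ft³, 6 ft³ left
storage unit 7: place 90 ft³, 10 ft³ left
storage unit 8: place 62 ft³, 38 ft³ left
storage unit 8: place 18 ft³, 20 ft³ left
storage unit 9: place 82 ft³, 18 ft³ left
storage unit 4: place 30 ft³, 15 ft³ left
storage unit 9: place 17 ft³, 1 ft³ left
storage unit 10: place 62 ft³, 38 ft³ left
Final storage units: [94] [44,31,15] [54] [55,30] [89] [94] [90] [62,18] [82,17] [62].

10 storage units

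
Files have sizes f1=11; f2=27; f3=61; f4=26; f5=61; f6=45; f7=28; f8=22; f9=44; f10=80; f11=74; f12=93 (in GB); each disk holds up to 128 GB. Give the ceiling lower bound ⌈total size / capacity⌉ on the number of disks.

5

Total size = 11 + 27 + 61 + 26 + 61 + 45 + 28 + 22 + 44 + 80 + 74 + 93 = 572 GB.
⌈572 / 128⌉ = 5.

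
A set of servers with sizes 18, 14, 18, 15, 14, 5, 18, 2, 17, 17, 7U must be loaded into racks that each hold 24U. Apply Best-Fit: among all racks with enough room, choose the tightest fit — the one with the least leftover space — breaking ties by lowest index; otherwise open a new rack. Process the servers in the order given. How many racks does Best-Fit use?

8

rack 1: place 18U, 6U left
rack 2: place 14U, 10U left
rack 3: place 18U, 6U left
rack 4: place 15U, 9U left
rack 5: place 14U, 10U left
rack 1: place 5U, 1U left
rack 6: place 18U, 6U left
rack 3: place 2U, 4U left
rack 7: place 17U, 7U left
rack 8: place 17U, 7U left
rack 7: place 7U, 0U left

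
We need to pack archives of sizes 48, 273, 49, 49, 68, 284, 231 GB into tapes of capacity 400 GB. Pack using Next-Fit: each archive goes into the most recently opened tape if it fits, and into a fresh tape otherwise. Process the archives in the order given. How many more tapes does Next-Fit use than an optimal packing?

Next-Fit: [48,273,49] [49,68] [284] [231] → 4 tapes.
Total size 1002 GB; any packing needs at least ⌈1002/400⌉ = 3 tapes.
An optimal packing achieves that bound: [284,68,48] [273,49,49] [231] → 3 tapes.
Excess: 4 − 3 = 1.

1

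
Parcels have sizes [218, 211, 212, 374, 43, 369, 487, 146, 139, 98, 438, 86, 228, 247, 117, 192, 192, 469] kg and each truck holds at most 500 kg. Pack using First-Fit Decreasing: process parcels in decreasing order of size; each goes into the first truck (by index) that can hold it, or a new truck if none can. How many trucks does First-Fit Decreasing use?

Sorted descending: 487, 469, 438, 374, 369, 247, 228, 218, 212, 211, 192, 192, 146, 139, 117, 98, 86, 43.
Put 487 kg in truck 1; 13 kg remain.
Put 469 kg in truck 2; 31 kg remain.
Put 438 kg in truck 3; 62 kg remain.
Put 374 kg in truck 4; 126 kg remain.
Put 369 kg in truck 5; 131 kg remain.
Put 247 kg in truck 6; 253 kg remain.
Put 228 kg in truck 6; 25 kg remain.
Put 218 kg in truck 7; 282 kg remain.
Put 212 kg in truck 7; 70 kg remain.
Put 211 kg in truck 8; 289 kg remain.
Put 192 kg in truck 8; 97 kg remain.
Put 192 kg in truck 9; 308 kg remain.
Put 146 kg in truck 9; 162 kg remain.
Put 139 kg in truck 9; 23 kg remain.
Put 117 kg in truck 4; 9 kg remain.
Put 98 kg in truck 5; 33 kg remain.
Put 86 kg in truck 8; 11 kg remain.
Put 43 kg in truck 3; 19 kg remain.

9 trucks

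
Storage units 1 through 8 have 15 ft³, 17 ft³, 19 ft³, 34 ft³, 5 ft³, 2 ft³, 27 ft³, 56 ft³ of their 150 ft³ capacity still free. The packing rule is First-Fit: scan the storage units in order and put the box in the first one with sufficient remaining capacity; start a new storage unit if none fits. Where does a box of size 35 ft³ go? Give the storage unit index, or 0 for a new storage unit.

Storage units with room: storage unit 8 (56 ft³).
The first with room is storage unit 8.

8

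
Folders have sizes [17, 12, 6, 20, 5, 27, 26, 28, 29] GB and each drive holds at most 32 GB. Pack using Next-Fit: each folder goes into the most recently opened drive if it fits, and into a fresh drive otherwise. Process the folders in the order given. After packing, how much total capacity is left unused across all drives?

22

drive 1: place 17 GB, 15 GB left
drive 1: place 12 GB, 3 GB left
drive 2: place 6 GB, 26 GB left
drive 2: place 20 GB, 6 GB left
drive 2: place 5 GB, 1 GB left
drive 3: place 27 GB, 5 GB left
drive 4: place 26 GB, 6 GB left
drive 5: place 28 GB, 4 GB left
drive 6: place 29 GB, 3 GB left
6 drives × 32 GB = 192 GB; used 170 GB; unused 22 GB.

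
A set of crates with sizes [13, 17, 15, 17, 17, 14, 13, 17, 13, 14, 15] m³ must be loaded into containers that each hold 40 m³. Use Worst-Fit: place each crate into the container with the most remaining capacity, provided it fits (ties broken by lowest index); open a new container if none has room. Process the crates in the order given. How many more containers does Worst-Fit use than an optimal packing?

1

Worst-Fit: [13,17] [15,17] [17,14] [13,17] [13,14] [15] → 6 containers.
Total size 165 m³; any packing needs at least ⌈165/40⌉ = 5 containers.
An optimal packing achieves that bound: [17,17] [17,17] [15,15] [14,14] [13,13,13] → 5 containers.
Excess: 6 − 5 = 1.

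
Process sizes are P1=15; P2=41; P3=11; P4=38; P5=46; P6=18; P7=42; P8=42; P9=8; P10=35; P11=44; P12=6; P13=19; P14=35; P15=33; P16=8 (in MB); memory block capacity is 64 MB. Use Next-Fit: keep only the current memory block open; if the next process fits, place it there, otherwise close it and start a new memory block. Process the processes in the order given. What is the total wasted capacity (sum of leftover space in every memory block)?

P1 (15 MB) → memory block 1 (remaining 49 MB)
P2 (41 MB) → memory block 1 (remaining 8 MB)
P3 (11 MB) → memory block 2 (remaining 53 MB)
P4 (38 MB) → memory block 2 (remaining 15 MB)
P5 (46 MB) → memory block 3 (remaining 18 MB)
P6 (18 MB) → memory block 3 (remaining 0 MB)
P7 (42 MB) → memory block 4 (remaining 22 MB)
P8 (42 MB) → memory block 5 (remaining 22 MB)
P9 (8 MB) → memory block 5 (remaining 14 MB)
P10 (35 MB) → memory block 6 (remaining 29 MB)
P11 (44 MB) → memory block 7 (remaining 20 MB)
P12 (6 MB) → memory block 7 (remaining 14 MB)
P13 (19 MB) → memory block 8 (remaining 45 MB)
P14 (35 MB) → memory block 8 (remaining 10 MB)
P15 (33 MB) → memory block 9 (remaining 31 MB)
P16 (8 MB) → memory block 9 (remaining 23 MB)
9 memory blocks × 64 MB = 576 MB; used 441 MB; unused 135 MB.

135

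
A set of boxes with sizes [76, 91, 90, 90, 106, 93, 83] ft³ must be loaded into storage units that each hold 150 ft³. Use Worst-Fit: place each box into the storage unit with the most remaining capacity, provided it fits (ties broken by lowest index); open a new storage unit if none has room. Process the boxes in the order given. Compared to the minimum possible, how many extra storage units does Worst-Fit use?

Worst-Fit: [76] [91] [90] [90] [106] [93] [83] → 7 storage units.
7 boxes exceed 75 ft³ (half the capacity), and no two of those can share a storage unit, so at least 7 storage units are needed.
So 7 is already optimal.

0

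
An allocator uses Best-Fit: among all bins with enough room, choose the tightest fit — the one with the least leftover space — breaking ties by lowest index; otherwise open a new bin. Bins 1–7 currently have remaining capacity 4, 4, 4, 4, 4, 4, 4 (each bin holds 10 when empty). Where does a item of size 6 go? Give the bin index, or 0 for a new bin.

0

No bin has ≥ 6 free, so a new bin is opened.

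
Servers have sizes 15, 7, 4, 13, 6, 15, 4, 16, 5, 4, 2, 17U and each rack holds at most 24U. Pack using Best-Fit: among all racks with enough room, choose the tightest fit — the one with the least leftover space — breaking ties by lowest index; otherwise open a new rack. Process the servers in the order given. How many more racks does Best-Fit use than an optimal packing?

0

Best-Fit: [15,7,2] [4,13,6] [15,4,5] [16,4] [17] → 5 racks.
Total size 108U; any packing needs at least ⌈108/24⌉ = 5 racks.
So 5 is already optimal.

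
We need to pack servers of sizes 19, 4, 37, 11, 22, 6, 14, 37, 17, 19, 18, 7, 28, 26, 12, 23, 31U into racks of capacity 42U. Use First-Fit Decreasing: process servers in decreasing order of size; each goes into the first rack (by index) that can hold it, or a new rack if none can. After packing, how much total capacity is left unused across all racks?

Sorted descending: 37, 37, 31, 28, 26, 23, 22, 19, 19, 18, 17, 14, 12, 11, 7, 6, 4.
rack 1: place 37U, 5U left
rack 2: place 37U, 5U left
rack 3: place 31U, 11U left
rack 4: place 28U, 14U left
rack 5: place 26U, 16U left
rack 6: place 23U, 19U left
rack 7: place 22U, 20U left
rack 6: place 19U, 0U left
rack 7: place 19U, 1U left
rack 8: place 18U, 24U left
rack 8: place 17U, 7U left
rack 4: place 14U, 0U left
rack 5: place 12U, 4U left
rack 3: place 11U, 0U left
rack 8: place 7U, 0U left
rack 9: place 6U, 36U left
rack 1: place 4U, 1U left
9 racks × 42U = 378U; used 331U; unused 47U.

47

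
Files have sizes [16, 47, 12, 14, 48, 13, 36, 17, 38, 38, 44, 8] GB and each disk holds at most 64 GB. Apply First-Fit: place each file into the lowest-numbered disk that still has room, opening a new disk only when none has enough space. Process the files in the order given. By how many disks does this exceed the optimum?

1

First-Fit: [16,47] [12,14,13,17,8] [48] [36] [38] [38] [44] → 7 disks.
Total size 331 GB; any packing needs at least ⌈331/64⌉ = 6 disks.
An optimal packing achieves that bound: [48,16] [47,17] [44,14] [38,13,12] [38,8] [36] → 6 disks.
Excess: 7 − 6 = 1.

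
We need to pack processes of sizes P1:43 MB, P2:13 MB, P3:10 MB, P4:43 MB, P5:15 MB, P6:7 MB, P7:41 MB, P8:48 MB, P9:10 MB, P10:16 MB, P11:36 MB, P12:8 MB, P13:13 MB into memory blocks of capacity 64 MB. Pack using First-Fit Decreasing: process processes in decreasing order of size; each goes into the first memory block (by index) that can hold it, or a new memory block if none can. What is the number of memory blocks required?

5

Sorted descending: 48, 43, 43, 41, 36, 16, 15, 13, 13, 10, 10, 8, 7.
48 MB → memory block 1 (remaining 16 MB)
43 MB → memory block 2 (remaining 21 MB)
43 MB → memory block 3 (remaining 21 MB)
41 MB → memory block 4 (remaining 23 MB)
36 MB → memory block 5 (remaining 28 MB)
16 MB → memory block 1 (remaining 0 MB)
15 MB → memory block 2 (remaining 6 MB)
13 MB → memory block 3 (remaining 8 MB)
13 MB → memory block 4 (remaining 10 MB)
10 MB → memory block 4 (remaining 0 MB)
10 MB → memory block 5 (remaining 18 MB)
8 MB → memory block 3 (remaining 0 MB)
7 MB → memory block 5 (remaining 11 MB)
Final memory blocks: [48,16] [43,15] [43,13,8] [41,13,10] [36,10,7].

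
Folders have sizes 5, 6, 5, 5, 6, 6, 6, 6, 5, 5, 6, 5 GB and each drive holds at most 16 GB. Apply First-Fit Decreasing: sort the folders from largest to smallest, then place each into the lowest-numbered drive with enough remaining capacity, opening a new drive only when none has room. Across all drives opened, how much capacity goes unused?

Sorted descending: 6, 6, 6, 6, 6, 6, 5, 5, 5, 5, 5, 5.
drive 1: place 6 GB, 10 GB left
drive 1: place 6 GB, 4 GB left
drive 2: place 6 GB, 10 GB left
drive 2: place 6 GB, 4 GB left
drive 3: place 6 GB, 10 GB left
drive 3: place 6 GB, 4 GB left
drive 4: place 5 GB, 11 GB left
drive 4: place 5 GB, 6 GB left
drive 4: place 5 GB, 1 GB left
drive 5: place 5 GB, 11 GB left
drive 5: place 5 GB, 6 GB left
drive 5: place 5 GB, 1 GB left
5 drives × 16 GB = 80 GB; used 66 GB; unused 14 GB.

14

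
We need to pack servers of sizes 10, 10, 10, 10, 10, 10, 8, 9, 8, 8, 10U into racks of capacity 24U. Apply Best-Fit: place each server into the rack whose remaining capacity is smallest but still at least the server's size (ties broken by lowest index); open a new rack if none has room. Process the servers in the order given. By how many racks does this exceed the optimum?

1

Best-Fit: [10,10] [10,10] [10,10] [8,9] [8,8] [10] → 6 racks.
Total size 103U; any packing needs at least ⌈103/24⌉ = 5 racks.
An optimal packing achieves that bound: [10,10] [10,10] [10,10] [10,9] [8,8,8] → 5 racks.
Excess: 6 − 5 = 1.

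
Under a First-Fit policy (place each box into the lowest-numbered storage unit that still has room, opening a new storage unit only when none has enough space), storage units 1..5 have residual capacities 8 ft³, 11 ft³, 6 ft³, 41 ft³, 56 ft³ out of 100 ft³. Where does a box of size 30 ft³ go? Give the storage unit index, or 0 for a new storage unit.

Storage units with room: storage unit 4 (41 ft³), storage unit 5 (56 ft³).
The first with room is storage unit 4.

4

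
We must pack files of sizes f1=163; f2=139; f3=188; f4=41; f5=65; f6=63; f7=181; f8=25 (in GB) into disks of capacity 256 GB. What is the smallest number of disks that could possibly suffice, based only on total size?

Total size = 163 + 139 + 188 + 41 + 65 + 63 + 181 + 25 = 865 GB.
⌈865 / 256⌉ = 4.

4 disks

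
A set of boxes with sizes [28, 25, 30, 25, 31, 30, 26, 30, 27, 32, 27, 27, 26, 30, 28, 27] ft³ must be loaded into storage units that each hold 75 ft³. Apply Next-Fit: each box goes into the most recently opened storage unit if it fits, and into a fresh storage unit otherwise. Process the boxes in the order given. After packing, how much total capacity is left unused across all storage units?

151

Put 28 ft³ in storage unit 1; 47 ft³ remain.
Put 25 ft³ in storage unit 1; 22 ft³ remain.
Put 30 ft³ in storage unit 2; 45 ft³ remain.
Put 25 ft³ in storage unit 2; 20 ft³ remain.
Put 31 ft³ in storage unit 3; 44 ft³ remain.
Put 30 ft³ in storage unit 3; 14 ft³ remain.
Put 26 ft³ in storage unit 4; 49 ft³ remain.
Put 30 ft³ in storage unit 4; 19 ft³ remain.
Put 27 ft³ in storage unit 5; 48 ft³ remain.
Put 32 ft³ in storage unit 5; 16 ft³ remain.
Put 27 ft³ in storage unit 6; 48 ft³ remain.
Put 27 ft³ in storage unit 6; 21 ft³ remain.
Put 26 ft³ in storage unit 7; 49 ft³ remain.
Put 30 ft³ in storage unit 7; 19 ft³ remain.
Put 28 ft³ in storage unit 8; 47 ft³ remain.
Put 27 ft³ in storage unit 8; 20 ft³ remain.
8 storage units × 75 ft³ = 600 ft³; used 449 ft³; unused 151 ft³.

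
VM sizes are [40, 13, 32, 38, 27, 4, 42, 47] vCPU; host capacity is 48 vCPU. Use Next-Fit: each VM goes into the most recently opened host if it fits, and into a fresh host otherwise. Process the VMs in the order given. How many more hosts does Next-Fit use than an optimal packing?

0

Next-Fit: [40] [13,32] [38] [27,4] [42] [47] → 6 hosts.
Total size 243 vCPU; any packing needs at least ⌈243/48⌉ = 6 hosts.
So 6 is already optimal.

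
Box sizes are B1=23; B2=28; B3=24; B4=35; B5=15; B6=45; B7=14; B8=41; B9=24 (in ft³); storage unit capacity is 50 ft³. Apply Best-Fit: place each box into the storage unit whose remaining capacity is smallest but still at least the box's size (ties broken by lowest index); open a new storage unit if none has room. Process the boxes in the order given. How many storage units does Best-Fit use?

Put B1 (23 ft³) in storage unit 1; 27 ft³ remain.
Put B2 (28 ft³) in storage unit 2; 22 ft³ remain.
Put B3 (24 ft³) in storage unit 1; 3 ft³ remain.
Put B4 (35 ft³) in storage unit 3; 15 ft³ remain.
Put B5 (15 ft³) in storage unit 3; 0 ft³ remain.
Put B6 (45 ft³) in storage unit 4; 5 ft³ remain.
Put B7 (14 ft³) in storage unit 2; 8 ft³ remain.
Put B8 (41 ft³) in storage unit 5; 9 ft³ remain.
Put B9 (24 ft³) in storage unit 6; 26 ft³ remain.

6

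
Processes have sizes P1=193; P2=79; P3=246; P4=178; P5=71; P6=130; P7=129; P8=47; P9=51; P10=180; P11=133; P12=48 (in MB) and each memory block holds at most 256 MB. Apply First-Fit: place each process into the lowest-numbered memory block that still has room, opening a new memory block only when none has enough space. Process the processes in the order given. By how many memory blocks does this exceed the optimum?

1

First-Fit: [193,47] [79,71,51,48] [246] [178] [130] [129] [180] [133] → 8 memory blocks.
7 processes exceed 128 MB (half the capacity), and no two of those can share a memory block, so at least 7 memory blocks are needed.
An optimal packing achieves that bound: [246] [193,51] [180,71] [178,48] [133,79] [130,47] [129] → 7 memory blocks.
Excess: 8 − 7 = 1.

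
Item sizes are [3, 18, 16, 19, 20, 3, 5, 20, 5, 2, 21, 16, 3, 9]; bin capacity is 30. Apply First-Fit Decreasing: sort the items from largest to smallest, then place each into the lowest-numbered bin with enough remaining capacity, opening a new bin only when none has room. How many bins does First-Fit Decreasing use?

7

Sorted descending: 21, 20, 20, 19, 18, 16, 16, 9, 5, 5, 3, 3, 3, 2.
Put 21 in bin 1; 9 remain.
Put 20 in bin 2; 10 remain.
Put 20 in bin 3; 10 remain.
Put 19 in bin 4; 11 remain.
Put 18 in bin 5; 12 remain.
Put 16 in bin 6; 14 remain.
Put 16 in bin 7; 14 remain.
Put 9 in bin 1; 0 remain.
Put 5 in bin 2; 5 remain.
Put 5 in bin 2; 0 remain.
Put 3 in bin 3; 7 remain.
Put 3 in bin 3; 4 remain.
Put 3 in bin 3; 1 remain.
Put 2 in bin 4; 9 remain.
Final bins: [21,9] [20,5,5] [20,3,3,3] [19,2] [18] [16] [16].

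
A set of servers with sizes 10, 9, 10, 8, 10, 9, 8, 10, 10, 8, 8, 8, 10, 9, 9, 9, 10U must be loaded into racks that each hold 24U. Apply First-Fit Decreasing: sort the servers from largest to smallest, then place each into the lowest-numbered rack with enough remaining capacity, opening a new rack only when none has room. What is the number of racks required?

8

Sorted descending: 10, 10, 10, 10, 10, 10, 10, 9, 9, 9, 9, 9, 8, 8, 8, 8, 8.
10U → rack 1 (remaining 14U)
10U → rack 1 (remaining 4U)
10U → rack 2 (remaining 14U)
10U → rack 2 (remaining 4U)
10U → rack 3 (remaining 14U)
10U → rack 3 (remaining 4U)
10U → rack 4 (remaining 14U)
9U → rack 4 (remaining 5U)
9U → rack 5 (remaining 15U)
9U → rack 5 (remaining 6U)
9U → rack 6 (remaining 15U)
9U → rack 6 (remaining 6U)
8U → rack 7 (remaining 16U)
8U → rack 7 (remaining 8U)
8U → rack 7 (remaining 0U)
8U → rack 8 (remaining 16U)
8U → rack 8 (remaining 8U)
Final racks: [10,10] [10,10] [10,10] [10,9] [9,9] [9,9] [8,8,8] [8,8].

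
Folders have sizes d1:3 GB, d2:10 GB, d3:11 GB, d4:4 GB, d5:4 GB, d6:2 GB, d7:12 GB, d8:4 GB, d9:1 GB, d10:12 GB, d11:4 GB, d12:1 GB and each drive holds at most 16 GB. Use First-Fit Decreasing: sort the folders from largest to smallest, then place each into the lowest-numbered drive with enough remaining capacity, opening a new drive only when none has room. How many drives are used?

5 drives

Sorted descending: 12, 12, 11, 10, 4, 4, 4, 4, 3, 2, 1, 1.
12 GB → drive 1 (remaining 4 GB)
12 GB → drive 2 (remaining 4 GB)
11 GB → drive 3 (remaining 5 GB)
10 GB → drive 4 (remaining 6 GB)
4 GB → drive 1 (remaining 0 GB)
4 GB → drive 2 (remaining 0 GB)
4 GB → drive 3 (remaining 1 GB)
4 GB → drive 4 (remaining 2 GB)
3 GB → drive 5 (remaining 13 GB)
2 GB → drive 4 (remaining 0 GB)
1 GB → drive 3 (remaining 0 GB)
1 GB → drive 5 (remaining 12 GB)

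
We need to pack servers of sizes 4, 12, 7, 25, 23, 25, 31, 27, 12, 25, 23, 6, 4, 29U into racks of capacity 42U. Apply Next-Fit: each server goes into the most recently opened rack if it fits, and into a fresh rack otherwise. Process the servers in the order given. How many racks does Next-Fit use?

4U → rack 1 (remaining 38U)
12U → rack 1 (remaining 26U)
7U → rack 1 (remaining 19U)
25U → rack 2 (remaining 17U)
23U → rack 3 (remaining 19U)
25U → rack 4 (remaining 17U)
31U → rack 5 (remaining 11U)
27U → rack 6 (remaining 15U)
12U → rack 6 (remaining 3U)
25U → rack 7 (remaining 17U)
23U → rack 8 (remaining 19U)
6U → rack 8 (remaining 13U)
4U → rack 8 (remaining 9U)
29U → rack 9 (remaining 13U)

9 racks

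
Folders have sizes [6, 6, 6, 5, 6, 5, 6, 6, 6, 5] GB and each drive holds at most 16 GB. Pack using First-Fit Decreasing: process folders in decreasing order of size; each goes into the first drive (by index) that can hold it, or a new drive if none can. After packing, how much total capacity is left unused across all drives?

23

Sorted descending: 6, 6, 6, 6, 6, 6, 6, 5, 5, 5.
Put 6 GB in drive 1; 10 GB remain.
Put 6 GB in drive 1; 4 GB remain.
Put 6 GB in drive 2; 10 GB remain.
Put 6 GB in drive 2; 4 GB remain.
Put 6 GB in drive 3; 10 GB remain.
Put 6 GB in drive 3; 4 GB remain.
Put 6 GB in drive 4; 10 GB remain.
Put 5 GB in drive 4; 5 GB remain.
Put 5 GB in drive 4; 0 GB remain.
Put 5 GB in drive 5; 11 GB remain.
5 drives × 16 GB = 80 GB; used 57 GB; unused 23 GB.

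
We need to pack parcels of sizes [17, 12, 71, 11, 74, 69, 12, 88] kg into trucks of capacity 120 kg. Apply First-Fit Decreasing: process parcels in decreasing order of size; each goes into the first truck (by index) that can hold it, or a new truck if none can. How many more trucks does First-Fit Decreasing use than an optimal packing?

0

First-Fit Decreasing: [88,17,12] [74,12,11] [71] [69] → 4 trucks.
4 parcels exceed 60 kg (half the capacity), and no two of those can share a truck, so at least 4 trucks are needed.
So 4 is already optimal.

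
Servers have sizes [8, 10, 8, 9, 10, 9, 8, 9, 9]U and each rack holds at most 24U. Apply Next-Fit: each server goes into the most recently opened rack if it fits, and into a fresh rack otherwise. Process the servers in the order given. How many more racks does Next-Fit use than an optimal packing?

1

Next-Fit: [8,10] [8,9] [10,9] [8,9] [9] → 5 racks.
Total size 80U; any packing needs at least ⌈80/24⌉ = 4 racks.
An optimal packing achieves that bound: [10,10] [9,9] [9,9] [8,8,8] → 4 racks.
Excess: 5 − 4 = 1.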